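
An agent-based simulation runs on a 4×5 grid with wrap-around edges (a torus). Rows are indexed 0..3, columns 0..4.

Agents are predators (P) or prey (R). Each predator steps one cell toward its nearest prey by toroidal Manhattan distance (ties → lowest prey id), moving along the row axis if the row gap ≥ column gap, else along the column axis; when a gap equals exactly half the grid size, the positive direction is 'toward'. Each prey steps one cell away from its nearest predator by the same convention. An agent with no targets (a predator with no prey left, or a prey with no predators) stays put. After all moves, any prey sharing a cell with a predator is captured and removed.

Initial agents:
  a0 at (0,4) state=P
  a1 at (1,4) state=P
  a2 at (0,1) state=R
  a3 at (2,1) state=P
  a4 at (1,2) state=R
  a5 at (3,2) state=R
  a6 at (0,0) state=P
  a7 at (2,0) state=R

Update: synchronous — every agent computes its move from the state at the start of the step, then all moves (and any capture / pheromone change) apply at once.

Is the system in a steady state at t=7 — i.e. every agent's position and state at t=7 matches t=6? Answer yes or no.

yes

t=1: a0@(0,0):P a1@(1,3):P a2@(0,2):R a3@(2,0):P a4@(1,1):R a5@(0,2):R a6@(0,1):P a7@(2,4):R
t=2: a0@(0,1):P a1@(0,3):P a3@(2,4):P a4@(2,1):R a6@(0,2):P a7@(2,3):R
t=3: a0@(1,1):P a1@(1,3):P a3@(2,3):P a6@(1,2):P a7@(2,2):R
t=4: a0@(2,1):P a1@(2,3):P a3@(2,2):P a6@(2,2):P
t=5: (unchanged — steady state)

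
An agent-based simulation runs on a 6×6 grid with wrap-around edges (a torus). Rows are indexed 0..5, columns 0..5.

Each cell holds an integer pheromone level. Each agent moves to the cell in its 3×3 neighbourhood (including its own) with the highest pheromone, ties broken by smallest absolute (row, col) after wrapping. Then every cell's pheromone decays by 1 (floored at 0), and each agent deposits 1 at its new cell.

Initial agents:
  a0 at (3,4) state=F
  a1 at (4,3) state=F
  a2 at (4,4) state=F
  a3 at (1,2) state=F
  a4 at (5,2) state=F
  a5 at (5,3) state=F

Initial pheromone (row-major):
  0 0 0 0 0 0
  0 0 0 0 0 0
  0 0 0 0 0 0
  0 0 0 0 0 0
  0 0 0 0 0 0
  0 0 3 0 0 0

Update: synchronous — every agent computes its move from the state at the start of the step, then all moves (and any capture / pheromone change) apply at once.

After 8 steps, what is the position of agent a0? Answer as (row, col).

t=1: a0@(2,3) a1@(5,2) a2@(3,3) a3@(0,1) a4@(5,2) a5@(5,2) | pheromone: 0 1 0 0 0 0 / 0 0 0 0 0 0 / 0 0 0 1 0 0 / 0 0 0 1 0 0 / 0 0 0 0 0 0 / 0 0 5 0 0 0
t=2: a0@(2,3) a1@(5,2) a2@(2,3) a3@(5,2) a4@(5,2) a5@(5,2) | pheromone: 0 0 0 0 0 0 / 0 0 0 0 0 0 / 0 0 0 2 0 0 / 0 0 0 0 0 0 / 0 0 0 0 0 0 / 0 0 8 0 0 0
t=3: a0@(2,3) a1@(5,2) a2@(2,3) a3@(5,2) a4@(5,2) a5@(5,2) | pheromone: 0 0 0 0 0 0 / 0 0 0 0 0 0 / 0 0 0 3 0 0 / 0 0 0 0 0 0 / 0 0 0 0 0 0 / 0 0 11 0 0 0
t=4: a0@(2,3) a1@(5,2) a2@(2,3) a3@(5,2) a4@(5,2) a5@(5,2) | pheromone: 0 0 0 0 0 0 / 0 0 0 0 0 0 / 0 0 0 4 0 0 / 0 0 0 0 0 0 / 0 0 0 0 0 0 / 0 0 14 0 0 0
t=5: a0@(2,3) a1@(5,2) a2@(2,3) a3@(5,2) a4@(5,2) a5@(5,2) | pheromone: 0 0 0 0 0 0 / 0 0 0 0 0 0 / 0 0 0 5 0 0 / 0 0 0 0 0 0 / 0 0 0 0 0 0 / 0 0 17 0 0 0
t=6: a0@(2,3) a1@(5,2) a2@(2,3) a3@(5,2) a4@(5,2) a5@(5,2) | pheromone: 0 0 0 0 0 0 / 0 0 0 0 0 0 / 0 0 0 6 0 0 / 0 0 0 0 0 0 / 0 0 0 0 0 0 / 0 0 20 0 0 0
t=7: a0@(2,3) a1@(5,2) a2@(2,3) a3@(5,2) a4@(5,2) a5@(5,2) | pheromone: 0 0 0 0 0 0 / 0 0 0 0 0 0 / 0 0 0 7 0 0 / 0 0 0 0 0 0 / 0 0 0 0 0 0 / 0 0 23 0 0 0
t=8: a0@(2,3) a1@(5,2) a2@(2,3) a3@(5,2) a4@(5,2) a5@(5,2) | pheromone: 0 0 0 0 0 0 / 0 0 0 0 0 0 / 0 0 0 8 0 0 / 0 0 0 0 0 0 / 0 0 0 0 0 0 / 0 0 26 0 0 0

(2, 3)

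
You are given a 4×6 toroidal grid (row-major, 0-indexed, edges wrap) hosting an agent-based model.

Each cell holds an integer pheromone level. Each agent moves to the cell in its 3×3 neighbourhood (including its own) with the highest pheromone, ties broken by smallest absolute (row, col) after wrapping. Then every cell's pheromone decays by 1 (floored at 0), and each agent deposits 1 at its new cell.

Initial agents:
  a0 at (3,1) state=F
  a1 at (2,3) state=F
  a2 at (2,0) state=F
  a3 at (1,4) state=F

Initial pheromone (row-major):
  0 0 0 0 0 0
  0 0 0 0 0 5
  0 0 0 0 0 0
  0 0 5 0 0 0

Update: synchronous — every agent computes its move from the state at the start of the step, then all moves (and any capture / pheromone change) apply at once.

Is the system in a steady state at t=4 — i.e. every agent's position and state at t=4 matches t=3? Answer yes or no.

yes

t=1: a0@(3,2) a1@(3,2) a2@(1,5) a3@(1,5) | pheromone: 0 0 0 0 0 0 / 0 0 0 0 0 6 / 0 0 0 0 0 0 / 0 0 6 0 0 0
t=2: a0@(3,2) a1@(3,2) a2@(1,5) a3@(1,5) | pheromone: 0 0 0 0 0 0 / 0 0 0 0 0 7 / 0 0 0 0 0 0 / 0 0 7 0 0 0
t=3: a0@(3,2) a1@(3,2) a2@(1,5) a3@(1,5) | pheromone: 0 0 0 0 0 0 / 0 0 0 0 0 8 / 0 0 0 0 0 0 / 0 0 8 0 0 0
t=4: a0@(3,2) a1@(3,2) a2@(1,5) a3@(1,5) | pheromone: 0 0 0 0 0 0 / 0 0 0 0 0 9 / 0 0 0 0 0 0 / 0 0 9 0 0 0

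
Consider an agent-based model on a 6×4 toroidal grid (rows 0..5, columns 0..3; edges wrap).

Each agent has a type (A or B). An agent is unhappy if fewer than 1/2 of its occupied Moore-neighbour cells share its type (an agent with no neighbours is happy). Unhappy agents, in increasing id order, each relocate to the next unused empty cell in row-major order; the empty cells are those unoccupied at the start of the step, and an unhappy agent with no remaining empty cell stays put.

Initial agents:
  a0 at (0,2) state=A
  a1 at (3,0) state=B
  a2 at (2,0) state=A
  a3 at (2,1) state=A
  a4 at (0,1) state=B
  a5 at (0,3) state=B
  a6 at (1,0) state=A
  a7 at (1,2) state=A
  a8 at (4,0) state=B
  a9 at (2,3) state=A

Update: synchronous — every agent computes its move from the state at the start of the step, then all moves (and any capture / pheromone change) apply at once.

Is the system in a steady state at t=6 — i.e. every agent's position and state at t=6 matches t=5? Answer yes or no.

yes

t=1: a0@(0,0):A a1@(1,1):B a2@(2,0):A a3@(2,1):A a4@(1,3):B a5@(2,2):B a6@(1,0):A a7@(1,2):A a8@(4,0):B a9@(2,3):A
t=2: a0@(0,1):A a1@(0,2):B a2@(2,0):A a3@(2,1):A a4@(0,3):B a5@(3,0):B a6@(1,0):A a7@(3,1):A a8@(4,0):B a9@(2,3):A
t=3: a0@(0,1):A a1@(0,2):B a2@(2,0):A a3@(2,1):A a4@(0,3):B a5@(0,0):B a6@(1,0):A a7@(3,1):A a8@(4,0):B a9@(2,3):A
t=4: a0@(1,1):A a1@(0,2):B a2@(2,0):A a3@(2,1):A a4@(0,3):B a5@(1,2):B a6@(1,0):A a7@(3,1):A a8@(1,3):B a9@(2,3):A
t=5: (unchanged — steady state)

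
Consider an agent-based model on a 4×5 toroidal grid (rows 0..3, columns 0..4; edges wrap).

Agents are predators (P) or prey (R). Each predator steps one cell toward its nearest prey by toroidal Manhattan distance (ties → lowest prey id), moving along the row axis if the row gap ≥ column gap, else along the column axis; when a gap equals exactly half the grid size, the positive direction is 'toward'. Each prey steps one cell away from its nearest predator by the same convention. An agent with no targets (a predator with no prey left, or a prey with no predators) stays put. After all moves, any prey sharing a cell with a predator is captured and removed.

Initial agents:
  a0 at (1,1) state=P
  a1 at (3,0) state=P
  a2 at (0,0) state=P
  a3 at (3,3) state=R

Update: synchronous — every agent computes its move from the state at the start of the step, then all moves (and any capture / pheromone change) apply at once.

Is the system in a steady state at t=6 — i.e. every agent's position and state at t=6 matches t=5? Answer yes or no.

t=1: a0@(2,1):P a1@(3,4):P a2@(0,4):P a3@(3,2):R
t=2: a0@(3,1):P a1@(3,3):P a2@(0,3):P a3@(0,2):R
t=3: a0@(0,1):P a1@(0,3):P a2@(0,2):P
t=4: (unchanged — steady state)

yes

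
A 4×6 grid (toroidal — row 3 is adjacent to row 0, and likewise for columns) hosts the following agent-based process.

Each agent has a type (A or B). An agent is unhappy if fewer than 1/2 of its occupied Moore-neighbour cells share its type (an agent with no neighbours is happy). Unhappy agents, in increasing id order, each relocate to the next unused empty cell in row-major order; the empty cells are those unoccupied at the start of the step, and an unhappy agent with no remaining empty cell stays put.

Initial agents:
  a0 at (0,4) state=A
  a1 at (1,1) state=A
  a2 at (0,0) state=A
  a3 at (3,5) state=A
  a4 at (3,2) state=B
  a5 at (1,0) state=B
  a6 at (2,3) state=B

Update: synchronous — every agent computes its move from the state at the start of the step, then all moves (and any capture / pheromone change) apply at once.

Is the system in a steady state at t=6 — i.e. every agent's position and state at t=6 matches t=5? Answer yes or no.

t=1: a0@(0,4):A a1@(1,1):A a2@(0,0):A a3@(3,5):A a4@(3,2):B a5@(0,1):B a6@(2,3):B
t=2: a0@(0,4):A a1@(1,1):A a2@(0,0):A a3@(3,5):A a4@(3,2):B a5@(0,2):B a6@(2,3):B
t=3: (unchanged — steady state)

yes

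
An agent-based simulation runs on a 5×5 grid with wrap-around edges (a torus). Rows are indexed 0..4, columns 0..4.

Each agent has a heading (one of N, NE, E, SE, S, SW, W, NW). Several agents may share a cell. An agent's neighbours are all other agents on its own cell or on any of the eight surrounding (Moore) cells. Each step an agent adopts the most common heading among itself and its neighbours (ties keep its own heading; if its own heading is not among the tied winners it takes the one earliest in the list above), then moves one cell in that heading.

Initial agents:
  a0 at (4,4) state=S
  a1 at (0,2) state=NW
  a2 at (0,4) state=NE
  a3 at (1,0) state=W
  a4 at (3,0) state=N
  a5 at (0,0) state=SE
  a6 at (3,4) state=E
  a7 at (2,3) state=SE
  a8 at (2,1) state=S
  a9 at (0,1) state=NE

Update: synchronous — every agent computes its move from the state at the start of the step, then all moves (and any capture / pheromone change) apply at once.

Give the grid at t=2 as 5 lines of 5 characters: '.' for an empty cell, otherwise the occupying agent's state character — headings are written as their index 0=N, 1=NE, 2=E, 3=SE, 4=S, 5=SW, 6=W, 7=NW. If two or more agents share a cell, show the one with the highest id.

4....
....4
.11..
.111.
3.1..

t=1: a0@(0,4):S a1@(4,1):NW a2@(4,0):NE a3@(0,1):NE a4@(4,0):S a5@(4,1):NE a6@(3,0):E a7@(3,4):SE a8@(3,1):S a9@(4,2):NE
t=2: a0@(1,4):S a1@(3,2):NE a2@(3,1):NE a3@(4,2):NE a4@(0,0):S a5@(3,2):NE a6@(2,1):NE a7@(4,0):SE a8@(2,2):NE a9@(3,3):NE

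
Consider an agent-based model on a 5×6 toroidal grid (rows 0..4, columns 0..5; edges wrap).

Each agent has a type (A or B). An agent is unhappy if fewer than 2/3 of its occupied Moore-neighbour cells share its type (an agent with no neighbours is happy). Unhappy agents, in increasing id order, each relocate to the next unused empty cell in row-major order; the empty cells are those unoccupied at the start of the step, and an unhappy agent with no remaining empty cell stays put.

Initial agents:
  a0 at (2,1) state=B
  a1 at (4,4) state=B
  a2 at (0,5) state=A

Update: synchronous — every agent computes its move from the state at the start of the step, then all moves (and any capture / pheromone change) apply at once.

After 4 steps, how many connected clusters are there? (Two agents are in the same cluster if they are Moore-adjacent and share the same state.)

t=1: a0@(2,1):B a1@(0,0):B a2@(0,1):A
t=2: a0@(2,1):B a1@(0,2):B a2@(0,3):A
t=3: a0@(2,1):B a1@(0,0):B a2@(0,1):A
t=4: a0@(2,1):B a1@(0,2):B a2@(0,3):A

3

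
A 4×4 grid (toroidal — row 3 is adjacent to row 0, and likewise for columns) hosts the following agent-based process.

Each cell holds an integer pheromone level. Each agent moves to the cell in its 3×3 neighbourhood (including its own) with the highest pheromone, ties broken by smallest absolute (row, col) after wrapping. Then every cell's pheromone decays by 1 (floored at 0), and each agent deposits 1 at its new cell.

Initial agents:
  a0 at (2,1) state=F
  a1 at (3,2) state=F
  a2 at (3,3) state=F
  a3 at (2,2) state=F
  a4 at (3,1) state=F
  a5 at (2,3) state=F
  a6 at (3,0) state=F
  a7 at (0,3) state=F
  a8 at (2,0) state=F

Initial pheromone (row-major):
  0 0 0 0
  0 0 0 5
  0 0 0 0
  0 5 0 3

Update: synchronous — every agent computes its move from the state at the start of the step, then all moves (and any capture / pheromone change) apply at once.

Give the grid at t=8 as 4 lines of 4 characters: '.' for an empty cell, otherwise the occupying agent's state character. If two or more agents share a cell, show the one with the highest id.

t=1: a0@(3,1) a1@(3,1) a2@(3,3) a3@(1,3) a4@(3,1) a5@(1,3) a6@(3,1) a7@(1,3) a8@(1,3) | pheromone: 0 0 0 0 / 0 0 0 8 / 0 0 0 0 / 0 8 0 3
t=2: a0@(3,1) a1@(3,1) a2@(3,3) a3@(1,3) a4@(3,1) a5@(1,3) a6@(3,1) a7@(1,3) a8@(1,3) | pheromone: 0 0 0 0 / 0 0 0 11 / 0 0 0 0 / 0 11 0 3
t=3: a0@(3,1) a1@(3,1) a2@(3,3) a3@(1,3) a4@(3,1) a5@(1,3) a6@(3,1) a7@(1,3) a8@(1,3) | pheromone: 0 0 0 0 / 0 0 0 14 / 0 0 0 0 / 0 14 0 3
t=4: a0@(3,1) a1@(3,1) a2@(3,3) a3@(1,3) a4@(3,1) a5@(1,3) a6@(3,1) a7@(1,3) a8@(1,3) | pheromone: 0 0 0 0 / 0 0 0 17 / 0 0 0 0 / 0 17 0 3
t=5: a0@(3,1) a1@(3,1) a2@(3,3) a3@(1,3) a4@(3,1) a5@(1,3) a6@(3,1) a7@(1,3) a8@(1,3) | pheromone: 0 0 0 0 / 0 0 0 20 / 0 0 0 0 / 0 20 0 3
t=6: a0@(3,1) a1@(3,1) a2@(3,3) a3@(1,3) a4@(3,1) a5@(1,3) a6@(3,1) a7@(1,3) a8@(1,3) | pheromone: 0 0 0 0 / 0 0 0 23 / 0 0 0 0 / 0 23 0 3
t=7: a0@(3,1) a1@(3,1) a2@(3,3) a3@(1,3) a4@(3,1) a5@(1,3) a6@(3,1) a7@(1,3) a8@(1,3) | pheromone: 0 0 0 0 / 0 0 0 26 / 0 0 0 0 / 0 26 0 3
t=8: a0@(3,1) a1@(3,1) a2@(3,3) a3@(1,3) a4@(3,1) a5@(1,3) a6@(3,1) a7@(1,3) a8@(1,3) | pheromone: 0 0 0 0 / 0 0 0 29 / 0 0 0 0 / 0 29 0 3

....
...F
....
.F.F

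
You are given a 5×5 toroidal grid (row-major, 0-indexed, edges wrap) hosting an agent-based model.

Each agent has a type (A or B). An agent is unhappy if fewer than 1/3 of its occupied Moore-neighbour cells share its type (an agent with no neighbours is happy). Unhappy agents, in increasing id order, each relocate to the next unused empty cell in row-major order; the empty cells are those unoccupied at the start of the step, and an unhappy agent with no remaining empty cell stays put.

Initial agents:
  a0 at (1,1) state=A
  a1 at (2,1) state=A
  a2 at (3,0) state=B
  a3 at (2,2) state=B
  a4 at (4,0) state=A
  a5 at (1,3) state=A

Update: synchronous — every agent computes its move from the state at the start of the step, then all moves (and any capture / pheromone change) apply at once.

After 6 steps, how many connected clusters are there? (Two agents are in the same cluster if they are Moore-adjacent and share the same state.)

2

t=1: a0@(1,1):A a1@(2,1):A a2@(0,0):B a3@(0,1):B a4@(0,2):A a5@(0,3):A
t=2: (unchanged — steady state)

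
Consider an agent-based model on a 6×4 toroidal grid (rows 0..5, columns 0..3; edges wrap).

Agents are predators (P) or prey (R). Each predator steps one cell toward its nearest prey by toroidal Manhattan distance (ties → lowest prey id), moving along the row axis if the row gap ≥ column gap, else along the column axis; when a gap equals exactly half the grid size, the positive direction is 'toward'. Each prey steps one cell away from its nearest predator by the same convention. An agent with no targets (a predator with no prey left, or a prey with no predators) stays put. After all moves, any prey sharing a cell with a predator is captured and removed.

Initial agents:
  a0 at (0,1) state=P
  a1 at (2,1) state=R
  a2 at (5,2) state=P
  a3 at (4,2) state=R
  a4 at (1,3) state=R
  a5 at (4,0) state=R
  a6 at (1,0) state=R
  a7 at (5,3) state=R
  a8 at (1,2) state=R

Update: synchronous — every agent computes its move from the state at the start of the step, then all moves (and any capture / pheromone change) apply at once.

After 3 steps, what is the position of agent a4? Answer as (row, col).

t=1: a0@(1,1):P a1@(3,1):R a2@(4,2):P a3@(3,2):R a4@(1,2):R a5@(3,0):R a6@(2,0):R a7@(5,0):R a8@(2,2):R
t=2: a0@(1,2):P a1@(4,1):R a2@(3,2):P a3@(2,2):R a4@(1,3):R a5@(4,0):R a6@(3,0):R a7@(4,0):R
t=3: a0@(2,2):P a1@(5,1):R a2@(2,2):P a3@(3,2):R a4@(1,0):R a5@(4,3):R a6@(3,3):R a7@(4,3):R

(1, 0)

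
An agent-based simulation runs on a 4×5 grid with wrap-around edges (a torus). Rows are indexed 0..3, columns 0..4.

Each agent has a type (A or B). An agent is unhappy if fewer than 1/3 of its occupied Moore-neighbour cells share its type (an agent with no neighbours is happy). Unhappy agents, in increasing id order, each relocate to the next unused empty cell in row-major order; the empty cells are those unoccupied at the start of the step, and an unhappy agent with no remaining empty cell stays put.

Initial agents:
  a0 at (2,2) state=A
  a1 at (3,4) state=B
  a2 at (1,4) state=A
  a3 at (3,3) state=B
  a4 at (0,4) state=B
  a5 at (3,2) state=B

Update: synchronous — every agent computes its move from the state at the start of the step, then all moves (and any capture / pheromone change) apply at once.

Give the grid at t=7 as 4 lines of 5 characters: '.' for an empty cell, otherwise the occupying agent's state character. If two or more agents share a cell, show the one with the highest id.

AA..B
.....
.....
..BBB

t=1: a0@(0,0):A a1@(3,4):B a2@(0,1):A a3@(3,3):B a4@(0,4):B a5@(3,2):B
t=2: (unchanged — steady state)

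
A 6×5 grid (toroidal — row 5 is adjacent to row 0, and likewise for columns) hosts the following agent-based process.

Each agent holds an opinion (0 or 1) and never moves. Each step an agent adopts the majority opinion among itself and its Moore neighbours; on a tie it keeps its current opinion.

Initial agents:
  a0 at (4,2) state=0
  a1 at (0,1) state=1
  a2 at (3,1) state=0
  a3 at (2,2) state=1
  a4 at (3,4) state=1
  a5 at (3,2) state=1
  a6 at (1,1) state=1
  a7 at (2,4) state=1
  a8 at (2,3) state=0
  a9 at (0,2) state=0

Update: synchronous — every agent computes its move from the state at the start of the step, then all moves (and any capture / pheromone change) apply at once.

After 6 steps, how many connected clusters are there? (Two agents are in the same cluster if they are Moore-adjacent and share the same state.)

2

t=1: a0@(4,2):0 a1@(0,1):1 a2@(3,1):0 a3@(2,2):1 a4@(3,4):1 a5@(3,2):0 a6@(1,1):1 a7@(2,4):1 a8@(2,3):1 a9@(0,2):1
t=2: (unchanged — steady state)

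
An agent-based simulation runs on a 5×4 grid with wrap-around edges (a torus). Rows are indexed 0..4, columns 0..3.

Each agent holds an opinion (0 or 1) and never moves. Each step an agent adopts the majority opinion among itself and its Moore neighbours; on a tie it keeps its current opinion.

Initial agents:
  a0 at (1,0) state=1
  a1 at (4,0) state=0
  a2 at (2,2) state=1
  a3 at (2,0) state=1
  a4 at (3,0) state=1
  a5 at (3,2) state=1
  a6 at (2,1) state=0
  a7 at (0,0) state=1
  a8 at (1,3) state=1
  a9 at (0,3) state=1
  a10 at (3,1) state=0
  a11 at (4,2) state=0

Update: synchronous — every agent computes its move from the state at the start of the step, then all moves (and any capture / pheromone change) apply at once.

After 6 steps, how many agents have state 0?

t=1: a0@(1,0):1 a1@(4,0):1 a2@(2,2):1 a3@(2,0):1 a4@(3,0):0 a5@(3,2):0 a6@(2,1):1 a7@(0,0):1 a8@(1,3):1 a9@(0,3):1 a10@(3,1):0 a11@(4,2):0
t=2: a0@(1,0):1 a1@(4,0):1 a2@(2,2):1 a3@(2,0):1 a4@(3,0):1 a5@(3,2):0 a6@(2,1):1 a7@(0,0):1 a8@(1,3):1 a9@(0,3):1 a10@(3,1):0 a11@(4,2):0
t=3: a0@(1,0):1 a1@(4,0):1 a2@(2,2):1 a3@(2,0):1 a4@(3,0):1 a5@(3,2):0 a6@(2,1):1 a7@(0,0):1 a8@(1,3):1 a9@(0,3):1 a10@(3,1):1 a11@(4,2):0
t=4: a0@(1,0):1 a1@(4,0):1 a2@(2,2):1 a3@(2,0):1 a4@(3,0):1 a5@(3,2):1 a6@(2,1):1 a7@(0,0):1 a8@(1,3):1 a9@(0,3):1 a10@(3,1):1 a11@(4,2):0
t=5: a0@(1,0):1 a1@(4,0):1 a2@(2,2):1 a3@(2,0):1 a4@(3,0):1 a5@(3,2):1 a6@(2,1):1 a7@(0,0):1 a8@(1,3):1 a9@(0,3):1 a10@(3,1):1 a11@(4,2):1
t=6: (unchanged — steady state)

0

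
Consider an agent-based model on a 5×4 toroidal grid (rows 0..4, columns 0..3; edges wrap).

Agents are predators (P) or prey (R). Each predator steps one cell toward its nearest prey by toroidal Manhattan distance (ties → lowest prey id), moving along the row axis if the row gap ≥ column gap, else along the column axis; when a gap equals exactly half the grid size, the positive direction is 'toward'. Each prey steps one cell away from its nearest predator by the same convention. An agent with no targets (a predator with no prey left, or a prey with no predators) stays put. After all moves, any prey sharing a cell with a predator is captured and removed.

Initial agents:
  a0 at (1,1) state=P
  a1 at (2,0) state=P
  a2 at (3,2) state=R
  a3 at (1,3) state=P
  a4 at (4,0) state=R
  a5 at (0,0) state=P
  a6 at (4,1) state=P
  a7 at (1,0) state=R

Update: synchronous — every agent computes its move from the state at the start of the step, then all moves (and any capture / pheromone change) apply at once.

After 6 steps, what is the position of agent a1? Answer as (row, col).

t=1: a0@(1,0):P a1@(1,0):P a2@(2,2):R a3@(1,0):P a4@(3,0):R a5@(4,0):P a6@(4,0):P a7@(1,3):R
t=2: a0@(1,3):P a1@(1,3):P a2@(2,1):R a3@(1,3):P a4@(2,0):R a5@(3,0):P a6@(3,0):P a7@(1,2):R
t=3: a0@(1,2):P a1@(1,2):P a2@(1,1):R a3@(1,2):P a4@(1,0):R a5@(2,0):P a6@(2,0):P a7@(1,1):R
t=4: a0@(1,1):P a1@(1,1):P a3@(1,1):P a4@(0,0):R a5@(1,0):P a6@(1,0):P
t=5: a0@(0,1):P a1@(0,1):P a3@(0,1):P a4@(4,0):R a5@(0,0):P a6@(0,0):P
t=6: a0@(4,1):P a1@(4,1):P a3@(4,1):P a4@(3,0):R a5@(4,0):P a6@(4,0):P

(4, 1)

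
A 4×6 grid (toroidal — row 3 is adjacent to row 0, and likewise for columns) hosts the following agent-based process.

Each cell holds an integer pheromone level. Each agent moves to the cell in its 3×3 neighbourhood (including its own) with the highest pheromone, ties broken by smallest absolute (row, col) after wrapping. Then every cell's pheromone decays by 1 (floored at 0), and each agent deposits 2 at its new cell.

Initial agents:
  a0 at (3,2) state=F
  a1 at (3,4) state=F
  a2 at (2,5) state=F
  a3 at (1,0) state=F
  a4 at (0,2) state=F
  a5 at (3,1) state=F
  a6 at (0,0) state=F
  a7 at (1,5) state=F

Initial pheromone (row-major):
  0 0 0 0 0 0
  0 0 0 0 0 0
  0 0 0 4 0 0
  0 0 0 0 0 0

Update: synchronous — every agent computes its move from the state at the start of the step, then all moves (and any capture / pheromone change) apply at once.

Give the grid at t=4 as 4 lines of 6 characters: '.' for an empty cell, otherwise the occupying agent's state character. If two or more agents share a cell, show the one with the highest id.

t=1: a0@(2,3) a1@(2,3) a2@(1,0) a3@(0,0) a4@(0,1) a5@(0,0) a6@(0,0) a7@(0,0) | pheromone: 8 2 0 0 0 0 / 2 0 0 0 0 0 / 0 0 0 7 0 0 / 0 0 0 0 0 0
t=2: a0@(2,3) a1@(2,3) a2@(0,0) a3@(0,0) a4@(0,0) a5@(0,0) a6@(0,0) a7@(0,0) | pheromone: 19 1 0 0 0 0 / 1 0 0 0 0 0 / 0 0 0 10 0 0 / 0 0 0 0 0 0
t=3: a0@(2,3) a1@(2,3) a2@(0,0) a3@(0,0) a4@(0,0) a5@(0,0) a6@(0,0) a7@(0,0) | pheromone: 30 0 0 0 0 0 / 0 0 0 0 0 0 / 0 0 0 13 0 0 / 0 0 0 0 0 0
t=4: a0@(2,3) a1@(2,3) a2@(0,0) a3@(0,0) a4@(0,0) a5@(0,0) a6@(0,0) a7@(0,0) | pheromone: 41 0 0 0 0 0 / 0 0 0 0 0 0 / 0 0 0 16 0 0 / 0 0 0 0 0 0

F.....
......
...F..
......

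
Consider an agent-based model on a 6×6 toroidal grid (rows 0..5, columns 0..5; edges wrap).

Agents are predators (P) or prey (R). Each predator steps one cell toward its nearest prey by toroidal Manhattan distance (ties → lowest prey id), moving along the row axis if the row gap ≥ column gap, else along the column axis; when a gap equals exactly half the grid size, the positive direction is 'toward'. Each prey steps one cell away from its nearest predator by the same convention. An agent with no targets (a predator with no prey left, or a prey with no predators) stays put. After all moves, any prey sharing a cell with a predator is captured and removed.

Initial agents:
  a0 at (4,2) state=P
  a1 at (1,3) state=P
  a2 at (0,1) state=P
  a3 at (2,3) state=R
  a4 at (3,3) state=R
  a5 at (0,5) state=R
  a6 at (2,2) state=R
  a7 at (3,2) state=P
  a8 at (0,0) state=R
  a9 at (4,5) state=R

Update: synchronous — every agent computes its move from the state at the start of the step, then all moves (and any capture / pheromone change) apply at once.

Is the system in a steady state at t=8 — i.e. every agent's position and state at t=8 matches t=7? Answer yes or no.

no

t=1: a0@(3,2):P a1@(2,3):P a2@(0,0):P a4@(3,4):R a5@(0,4):R a6@(1,2):R a7@(3,3):P a8@(0,5):R a9@(4,4):R
t=2: a0@(3,3):P a1@(3,3):P a2@(0,5):P a4@(3,5):R a5@(0,3):R a6@(0,2):R a7@(3,4):P a8@(0,4):R a9@(5,4):R
t=3: a0@(3,4):P a1@(3,4):P a2@(0,4):P a4@(3,0):R a5@(0,2):R a6@(0,1):R a7@(3,5):P a8@(0,3):R a9@(4,4):R
t=4: a0@(4,4):P a1@(4,4):P a2@(0,3):P a4@(3,1):R a5@(0,1):R a6@(0,0):R a7@(3,0):P a8@(0,2):R a9@(5,4):R
t=5: a0@(5,4):P a1@(5,4):P a2@(0,2):P a4@(3,2):R a5@(0,0):R a6@(0,5):R a7@(3,1):P a8@(0,1):R a9@(0,4):R
t=6: a0@(0,4):P a1@(0,4):P a2@(0,1):P a4@(3,3):R a5@(0,5):R a6@(1,5):R a7@(3,2):P a8@(0,0):R a9@(1,4):R
t=7: a0@(0,5):P a1@(0,5):P a2@(0,0):P a4@(3,4):R a6@(2,5):R a7@(3,3):P a9@(2,4):R
t=8: a0@(1,5):P a1@(1,5):P a2@(1,0):P a4@(3,5):R a6@(3,5):R a7@(3,4):P a9@(1,4):R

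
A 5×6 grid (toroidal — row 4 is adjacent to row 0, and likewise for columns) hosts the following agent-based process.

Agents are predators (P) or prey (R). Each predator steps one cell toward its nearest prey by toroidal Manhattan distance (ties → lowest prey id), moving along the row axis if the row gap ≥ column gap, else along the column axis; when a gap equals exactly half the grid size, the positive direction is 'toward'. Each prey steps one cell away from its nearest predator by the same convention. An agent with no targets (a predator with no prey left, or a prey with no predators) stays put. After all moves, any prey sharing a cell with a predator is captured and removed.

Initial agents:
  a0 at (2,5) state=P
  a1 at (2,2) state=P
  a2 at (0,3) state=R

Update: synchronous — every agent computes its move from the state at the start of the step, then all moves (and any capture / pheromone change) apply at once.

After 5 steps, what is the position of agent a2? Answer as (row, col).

t=1: a0@(1,5):P a1@(1,2):P a2@(4,3):R
t=2: a0@(0,5):P a1@(0,2):P a2@(3,3):R
t=3: a0@(4,5):P a1@(4,2):P a2@(2,3):R
t=4: a0@(3,5):P a1@(3,2):P a2@(1,3):R
t=5: a0@(2,5):P a1@(2,2):P a2@(0,3):R

(0, 3)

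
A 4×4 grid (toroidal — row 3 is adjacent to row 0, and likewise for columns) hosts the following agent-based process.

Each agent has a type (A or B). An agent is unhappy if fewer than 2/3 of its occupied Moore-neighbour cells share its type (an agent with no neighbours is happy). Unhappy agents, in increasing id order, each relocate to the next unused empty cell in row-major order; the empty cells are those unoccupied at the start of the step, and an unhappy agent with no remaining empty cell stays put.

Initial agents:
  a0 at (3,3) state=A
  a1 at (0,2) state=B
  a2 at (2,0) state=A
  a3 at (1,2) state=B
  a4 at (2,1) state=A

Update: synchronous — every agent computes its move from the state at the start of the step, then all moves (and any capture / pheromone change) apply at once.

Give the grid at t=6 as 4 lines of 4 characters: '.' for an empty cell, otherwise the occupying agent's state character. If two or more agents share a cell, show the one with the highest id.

t=1: a0@(0,0):A a1@(0,1):B a2@(2,0):A a3@(0,3):B a4@(1,0):A
t=2: a0@(0,2):A a1@(1,1):B a2@(2,0):A a3@(1,2):B a4@(1,3):A
t=3: a0@(0,0):A a1@(0,1):B a2@(0,3):A a3@(1,0):B a4@(1,3):A
t=4: a0@(0,2):A a1@(1,1):B a2@(0,3):A a3@(1,2):B a4@(1,3):A
t=5: a0@(0,0):A a1@(0,1):B a2@(0,3):A a3@(1,0):B a4@(1,3):A
t=6: a0@(0,2):A a1@(1,1):B a2@(0,3):A a3@(1,2):B a4@(1,3):A

..AA
.BBA
....
....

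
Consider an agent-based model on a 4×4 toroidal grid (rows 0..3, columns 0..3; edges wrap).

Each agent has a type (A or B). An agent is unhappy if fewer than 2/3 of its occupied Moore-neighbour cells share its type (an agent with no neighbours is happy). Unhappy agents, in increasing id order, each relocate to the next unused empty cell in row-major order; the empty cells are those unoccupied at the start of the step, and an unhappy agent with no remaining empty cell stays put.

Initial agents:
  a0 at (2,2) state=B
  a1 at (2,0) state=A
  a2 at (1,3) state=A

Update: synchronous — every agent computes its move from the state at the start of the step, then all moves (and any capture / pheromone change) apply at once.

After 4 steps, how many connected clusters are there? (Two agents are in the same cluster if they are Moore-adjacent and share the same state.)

t=1: a0@(0,0):B a1@(2,0):A a2@(0,1):A
t=2: a0@(0,2):B a1@(2,0):A a2@(0,3):A
t=3: a0@(0,0):B a1@(2,0):A a2@(0,1):A
t=4: a0@(0,2):B a1@(2,0):A a2@(0,3):A

3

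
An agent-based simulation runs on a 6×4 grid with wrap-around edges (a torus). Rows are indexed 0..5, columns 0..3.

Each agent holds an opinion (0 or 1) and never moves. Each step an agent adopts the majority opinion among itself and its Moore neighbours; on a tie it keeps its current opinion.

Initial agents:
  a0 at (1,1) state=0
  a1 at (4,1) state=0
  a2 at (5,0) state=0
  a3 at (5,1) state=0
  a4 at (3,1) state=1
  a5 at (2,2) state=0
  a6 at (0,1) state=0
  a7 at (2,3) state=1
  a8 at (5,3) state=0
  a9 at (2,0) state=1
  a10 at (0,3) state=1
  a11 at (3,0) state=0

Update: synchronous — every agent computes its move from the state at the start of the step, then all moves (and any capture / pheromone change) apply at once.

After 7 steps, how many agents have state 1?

3

t=1: a0@(1,1):0 a1@(4,1):0 a2@(5,0):0 a3@(5,1):0 a4@(3,1):0 a5@(2,2):0 a6@(0,1):0 a7@(2,3):1 a8@(5,3):0 a9@(2,0):1 a10@(0,3):0 a11@(3,0):1
t=2: (unchanged — steady state)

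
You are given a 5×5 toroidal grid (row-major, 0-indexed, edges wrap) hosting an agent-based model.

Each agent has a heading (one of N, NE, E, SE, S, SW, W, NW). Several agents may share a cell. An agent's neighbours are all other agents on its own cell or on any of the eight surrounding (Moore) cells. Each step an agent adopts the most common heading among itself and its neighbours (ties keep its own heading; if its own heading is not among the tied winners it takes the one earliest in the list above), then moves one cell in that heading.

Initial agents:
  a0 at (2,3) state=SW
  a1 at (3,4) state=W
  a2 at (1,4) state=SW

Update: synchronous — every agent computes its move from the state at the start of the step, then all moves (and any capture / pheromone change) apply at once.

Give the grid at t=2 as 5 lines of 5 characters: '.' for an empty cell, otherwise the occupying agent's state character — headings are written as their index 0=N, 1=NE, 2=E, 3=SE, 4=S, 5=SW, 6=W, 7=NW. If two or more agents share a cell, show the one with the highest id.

t=1: a0@(3,2):SW a1@(3,3):W a2@(2,3):SW
t=2: a0@(4,1):SW a1@(4,2):SW a2@(3,2):SW

.....
.....
.....
..5..
.55..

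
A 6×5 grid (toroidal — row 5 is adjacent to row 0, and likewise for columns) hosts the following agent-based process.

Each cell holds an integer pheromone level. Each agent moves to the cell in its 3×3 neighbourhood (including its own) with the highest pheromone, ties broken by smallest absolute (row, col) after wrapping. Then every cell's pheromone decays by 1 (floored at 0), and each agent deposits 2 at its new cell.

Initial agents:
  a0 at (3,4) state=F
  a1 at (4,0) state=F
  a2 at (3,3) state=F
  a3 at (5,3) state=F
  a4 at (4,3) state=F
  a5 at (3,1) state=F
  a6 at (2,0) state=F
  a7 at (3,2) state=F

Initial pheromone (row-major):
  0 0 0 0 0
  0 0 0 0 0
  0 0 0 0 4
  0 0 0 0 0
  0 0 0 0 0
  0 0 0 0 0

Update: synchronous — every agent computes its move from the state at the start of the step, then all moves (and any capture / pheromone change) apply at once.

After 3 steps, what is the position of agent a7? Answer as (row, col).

(2, 4)

t=1: a0@(2,4) a1@(3,0) a2@(2,4) a3@(0,2) a4@(3,2) a5@(2,0) a6@(2,4) a7@(2,1) | pheromone: 0 0 2 0 0 / 0 0 0 0 0 / 2 2 0 0 9 / 2 0 2 0 0 / 0 0 0 0 0 / 0 0 0 0 0
t=2: a0@(2,4) a1@(2,4) a2@(2,4) a3@(0,2) a4@(2,1) a5@(2,4) a6@(2,4) a7@(2,0) | pheromone: 0 0 3 0 0 / 0 0 0 0 0 / 3 3 0 0 18 / 1 0 1 0 0 / 0 0 0 0 0 / 0 0 0 0 0
t=3: a0@(2,4) a1@(2,4) a2@(2,4) a3@(0,2) a4@(2,0) a5@(2,4) a6@(2,4) a7@(2,4) | pheromone: 0 0 4 0 0 / 0 0 0 0 0 / 4 2 0 0 29 / 0 0 0 0 0 / 0 0 0 0 0 / 0 0 0 0 0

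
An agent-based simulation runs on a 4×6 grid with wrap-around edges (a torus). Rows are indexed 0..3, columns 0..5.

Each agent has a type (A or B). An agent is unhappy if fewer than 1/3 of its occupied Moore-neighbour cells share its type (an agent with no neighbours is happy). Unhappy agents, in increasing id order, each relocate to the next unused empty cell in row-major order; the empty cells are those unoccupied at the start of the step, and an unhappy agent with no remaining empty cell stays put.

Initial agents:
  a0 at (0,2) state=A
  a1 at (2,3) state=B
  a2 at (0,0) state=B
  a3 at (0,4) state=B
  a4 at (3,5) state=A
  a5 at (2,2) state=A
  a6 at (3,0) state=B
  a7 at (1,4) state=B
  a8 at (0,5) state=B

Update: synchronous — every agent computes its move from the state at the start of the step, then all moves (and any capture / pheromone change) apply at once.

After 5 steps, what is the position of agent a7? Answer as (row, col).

(1, 4)

t=1: a0@(0,2):A a1@(2,3):B a2@(0,0):B a3@(0,4):B a4@(0,1):A a5@(0,3):A a6@(3,0):B a7@(1,4):B a8@(0,5):B
t=2: (unchanged — steady state)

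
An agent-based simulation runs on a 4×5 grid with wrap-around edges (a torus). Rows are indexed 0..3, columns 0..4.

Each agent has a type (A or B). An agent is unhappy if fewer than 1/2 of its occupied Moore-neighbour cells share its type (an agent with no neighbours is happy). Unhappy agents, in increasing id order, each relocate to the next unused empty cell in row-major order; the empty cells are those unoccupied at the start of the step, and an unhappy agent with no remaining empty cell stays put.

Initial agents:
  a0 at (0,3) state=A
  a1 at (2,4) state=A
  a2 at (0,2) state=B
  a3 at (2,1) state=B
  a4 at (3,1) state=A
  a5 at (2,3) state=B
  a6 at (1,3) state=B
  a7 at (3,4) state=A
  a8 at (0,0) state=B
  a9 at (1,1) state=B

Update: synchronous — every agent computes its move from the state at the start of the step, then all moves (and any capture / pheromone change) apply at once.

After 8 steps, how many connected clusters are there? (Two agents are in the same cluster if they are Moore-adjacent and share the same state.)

2

t=1: a0@(0,1):A a1@(0,4):A a2@(0,2):B a3@(2,1):B a4@(1,0):A a5@(1,2):B a6@(1,3):B a7@(3,4):A a8@(1,4):B a9@(1,1):B
t=2: a0@(0,0):A a1@(0,4):A a2@(0,2):B a3@(2,1):B a4@(0,3):A a5@(1,2):B a6@(1,3):B a7@(3,4):A a8@(2,0):B a9@(1,1):B
t=3: a0@(0,0):A a1@(0,4):A a2@(0,2):B a3@(2,1):B a4@(0,1):A a5@(1,2):B a6@(1,3):B a7@(3,4):A a8@(2,0):B a9@(1,1):B
t=4: a0@(0,0):A a1@(0,4):A a2@(0,2):B a3@(2,1):B a4@(0,3):A a5@(1,2):B a6@(1,3):B a7@(3,4):A a8@(2,0):B a9@(1,1):B
t=5: a0@(0,0):A a1@(0,4):A a2@(0,2):B a3@(2,1):B a4@(0,1):A a5@(1,2):B a6@(1,3):B a7@(3,4):A a8@(2,0):B a9@(1,1):B
t=6: a0@(0,0):A a1@(0,4):A a2@(0,2):B a3@(2,1):B a4@(0,3):A a5@(1,2):B a6@(1,3):B a7@(3,4):A a8@(2,0):B a9@(1,1):B
t=7: a0@(0,0):A a1@(0,4):A a2@(0,2):B a3@(2,1):B a4@(0,1):A a5@(1,2):B a6@(1,3):B a7@(3,4):A a8@(2,0):B a9@(1,1):B
t=8: a0@(0,0):A a1@(0,4):A a2@(0,2):B a3@(2,1):B a4@(0,3):A a5@(1,2):B a6@(1,3):B a7@(3,4):A a8@(2,0):B a9@(1,1):B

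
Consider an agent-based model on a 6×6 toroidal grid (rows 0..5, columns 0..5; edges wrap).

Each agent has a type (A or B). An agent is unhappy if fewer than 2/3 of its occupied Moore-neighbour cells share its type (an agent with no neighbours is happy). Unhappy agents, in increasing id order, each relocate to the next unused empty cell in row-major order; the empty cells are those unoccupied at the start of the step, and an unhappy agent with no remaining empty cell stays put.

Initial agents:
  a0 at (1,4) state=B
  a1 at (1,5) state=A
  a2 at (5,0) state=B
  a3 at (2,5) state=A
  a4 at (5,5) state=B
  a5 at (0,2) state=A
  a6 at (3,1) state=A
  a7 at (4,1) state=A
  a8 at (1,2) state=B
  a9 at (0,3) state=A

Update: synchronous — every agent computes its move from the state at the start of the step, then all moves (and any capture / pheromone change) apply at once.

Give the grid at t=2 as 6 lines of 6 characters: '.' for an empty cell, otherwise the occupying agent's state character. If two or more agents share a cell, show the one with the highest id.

.ABAB.
AA.B..
A.....
.A....
......
.....B

t=1: a0@(0,0):B a1@(0,1):A a2@(0,4):B a3@(0,5):A a4@(5,5):B a5@(1,0):A a6@(3,1):A a7@(1,1):A a8@(1,3):B a9@(2,0):A
t=2: a0@(0,2):B a1@(0,1):A a2@(0,4):B a3@(0,3):A a4@(5,5):B a5@(1,0):A a6@(3,1):A a7@(1,1):A a8@(1,3):B a9@(2,0):A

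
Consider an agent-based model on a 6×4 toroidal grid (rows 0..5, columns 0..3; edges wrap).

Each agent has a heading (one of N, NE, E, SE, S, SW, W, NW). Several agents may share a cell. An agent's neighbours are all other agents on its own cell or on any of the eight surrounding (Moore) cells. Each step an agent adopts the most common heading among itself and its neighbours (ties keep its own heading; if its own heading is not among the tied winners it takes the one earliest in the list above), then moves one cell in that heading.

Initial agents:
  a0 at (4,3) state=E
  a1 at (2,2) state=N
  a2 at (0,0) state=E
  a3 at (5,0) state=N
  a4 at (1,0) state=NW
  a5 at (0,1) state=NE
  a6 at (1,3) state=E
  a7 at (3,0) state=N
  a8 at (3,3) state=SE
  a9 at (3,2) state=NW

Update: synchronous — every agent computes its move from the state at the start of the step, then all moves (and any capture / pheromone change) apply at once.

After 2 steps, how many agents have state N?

t=1: a0@(3,3):N a1@(1,2):N a2@(0,1):E a3@(5,1):E a4@(1,1):E a5@(5,2):NE a6@(1,0):E a7@(2,0):N a8@(2,3):N a9@(2,1):NW
t=2: a0@(2,3):N a1@(0,2):N a2@(0,2):E a3@(5,2):E a4@(1,2):E a5@(5,3):E a6@(1,1):E a7@(1,0):N a8@(1,3):N a9@(1,1):N

5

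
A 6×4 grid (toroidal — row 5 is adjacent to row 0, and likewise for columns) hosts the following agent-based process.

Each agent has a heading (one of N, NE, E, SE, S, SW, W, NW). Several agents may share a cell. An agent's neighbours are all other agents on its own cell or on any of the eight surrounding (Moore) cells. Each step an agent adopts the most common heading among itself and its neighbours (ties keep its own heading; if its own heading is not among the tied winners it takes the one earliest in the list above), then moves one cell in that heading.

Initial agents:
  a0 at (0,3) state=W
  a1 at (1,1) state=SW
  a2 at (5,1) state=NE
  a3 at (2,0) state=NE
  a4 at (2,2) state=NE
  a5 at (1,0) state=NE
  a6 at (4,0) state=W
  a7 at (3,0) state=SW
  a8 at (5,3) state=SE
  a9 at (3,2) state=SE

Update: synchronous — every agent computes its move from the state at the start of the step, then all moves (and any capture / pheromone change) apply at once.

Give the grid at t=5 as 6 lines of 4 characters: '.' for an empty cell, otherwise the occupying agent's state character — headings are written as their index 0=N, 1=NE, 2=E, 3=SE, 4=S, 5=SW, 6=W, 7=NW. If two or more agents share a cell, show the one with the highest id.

t=1: a0@(0,2):W a1@(0,2):NE a2@(4,2):NE a3@(1,1):NE a4@(1,3):NE a5@(0,1):NE a6@(4,3):W a7@(4,3):SW a8@(5,2):W a9@(4,3):SE
t=2: a0@(5,3):NE a1@(5,3):NE a2@(4,1):W a3@(0,2):NE a4@(0,0):NE a5@(5,2):NE a6@(4,2):W a7@(4,2):W a8@(5,1):W a9@(4,2):W
t=3: a0@(4,0):NE a1@(4,0):NE a2@(4,0):W a3@(5,3):NE a4@(5,1):NE a5@(5,1):W a6@(4,1):W a7@(4,1):W a8@(5,0):W a9@(4,1):W
t=4: a0@(4,3):W a1@(4,3):W a2@(4,3):W a3@(4,0):NE a4@(5,0):W a5@(5,0):W a6@(4,0):W a7@(4,0):W a8@(5,3):W a9@(4,0):W
t=5: a0@(4,2):W a1@(4,2):W a2@(4,2):W a3@(4,3):W a4@(5,3):W a5@(5,3):W a6@(4,3):W a7@(4,3):W a8@(5,2):W a9@(4,3):W

....
....
....
....
..66
..66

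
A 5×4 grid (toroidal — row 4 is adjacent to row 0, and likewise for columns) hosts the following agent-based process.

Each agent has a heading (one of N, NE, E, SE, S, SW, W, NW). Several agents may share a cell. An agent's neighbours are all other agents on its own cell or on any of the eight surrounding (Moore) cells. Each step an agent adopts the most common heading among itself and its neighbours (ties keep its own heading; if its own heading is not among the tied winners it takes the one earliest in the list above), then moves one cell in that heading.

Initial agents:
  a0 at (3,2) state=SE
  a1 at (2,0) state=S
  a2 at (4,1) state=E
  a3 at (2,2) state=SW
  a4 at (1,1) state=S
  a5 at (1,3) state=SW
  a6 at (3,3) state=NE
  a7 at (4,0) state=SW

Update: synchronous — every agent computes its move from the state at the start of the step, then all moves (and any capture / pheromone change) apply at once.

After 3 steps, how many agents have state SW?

t=1: a0@(4,3):SE a1@(3,0):S a2@(4,2):E a3@(3,1):SW a4@(2,1):S a5@(2,2):SW a6@(4,2):SW a7@(0,3):SW
t=2: a0@(0,2):SW a1@(4,0):S a2@(0,1):SW a3@(4,0):SW a4@(3,1):S a5@(3,1):SW a6@(0,1):SW a7@(1,2):SW
t=3: a0@(1,1):SW a1@(0,3):SW a2@(1,0):SW a3@(0,3):SW a4@(4,1):S a5@(4,0):SW a6@(1,0):SW a7@(2,1):SW

7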